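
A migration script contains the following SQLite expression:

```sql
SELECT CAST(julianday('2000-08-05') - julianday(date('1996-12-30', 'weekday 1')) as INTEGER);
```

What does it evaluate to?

`weekday 1` advances to the next Monday; 1996-12-30 is already a Monday, so it stays at 1996-12-30.
1 day remains in December 1996 after the 30th (31 − 30).
Full months from January 1997 through July 2000 contribute their day counts.
Then 5 days into August 2000.
Total: 1 + 31 + 28 + 31 + 30 + 31 + 30 + 31 + 31 + 30 + 31 + 30 + 31 + 31 + 28 + 31 + 30 + 31 + 30 + 31 + 31 + 30 + 31 + 30 + 31 + 31 + 28 + 31 + 30 + 31 + 30 + 31 + 31 + 30 + 31 + 30 + 31 + 31 + 29 + 31 + 30 + 31 + 30 + 31 + 5 = 1314.

1314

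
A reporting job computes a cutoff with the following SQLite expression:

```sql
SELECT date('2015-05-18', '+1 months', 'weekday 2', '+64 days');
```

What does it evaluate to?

Adding +1 month to 2015-05-18 gives 2015-06-18.
`weekday 2` advances to the next Tuesday; 2015-06-18 is a Thursday, so it moves forward to 2015-06-23.
Applying '+64 days' to 2015-06-23: counting 64 days forward gives 2015-08-26.

2015-08-26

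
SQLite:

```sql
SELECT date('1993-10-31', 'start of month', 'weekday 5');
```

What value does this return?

`start of month` rewinds 1993-10-31 to 1993-10-01.
`weekday 5` advances to the next Friday; 1993-10-01 is already a Friday, so it stays at 1993-10-01.

1993-10-01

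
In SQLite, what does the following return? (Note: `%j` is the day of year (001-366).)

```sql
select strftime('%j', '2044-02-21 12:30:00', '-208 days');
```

209

First apply '-208 days': 2044-02-21 12:30:00 → 2043-07-28 12:30:00.
Day-of-year for 2043-07-28: days since 2043-01-01 inclusive = 209, zero-padded to 209.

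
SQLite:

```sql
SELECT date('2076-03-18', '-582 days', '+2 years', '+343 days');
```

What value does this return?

Applying '-582 days' to 2076-03-18: counting 582 days back gives 2074-08-14.
Adding +2 years to 2074-08-14 gives 2076-08-14.
Applying '+343 days' to 2076-08-14: counting 343 days forward gives 2077-07-23.

2077-07-23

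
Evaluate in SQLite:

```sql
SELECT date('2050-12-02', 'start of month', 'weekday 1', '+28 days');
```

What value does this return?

2051-01-02

`start of month` rewinds 2050-12-02 to 2050-12-01.
`weekday 1` advances to the next Monday; 2050-12-01 is a Thursday, so it moves forward to 2050-12-05.
December 2050 has 31 days; 26 remain after the 5th, so 27 days reach 2051-01-01.
Advancing 1 more day within January lands on 2051-01-02.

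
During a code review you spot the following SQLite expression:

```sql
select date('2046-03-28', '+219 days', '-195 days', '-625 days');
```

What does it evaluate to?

2044-08-04

Applying '+219 days' to 2046-03-28: counting 219 days forward gives 2046-11-02.
Applying '-195 days' to 2046-11-02: counting 195 days back gives 2046-04-21.
Applying '-625 days' to 2046-04-21: counting 625 days back gives 2044-08-04.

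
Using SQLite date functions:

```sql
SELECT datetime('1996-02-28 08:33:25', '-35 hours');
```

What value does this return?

1996-02-26 21:33:25

-35 hours from 1996-02-28 08:33:25 is 1996-02-26 21:33:25 (crosses midnight).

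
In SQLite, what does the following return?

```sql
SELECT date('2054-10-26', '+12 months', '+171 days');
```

2056-04-14

Adding +12 months to 2054-10-26 gives 2055-10-26.
Applying '+171 days' to 2055-10-26: counting 171 days forward gives 2056-04-14.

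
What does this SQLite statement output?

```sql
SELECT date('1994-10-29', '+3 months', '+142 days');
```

Adding +3 months to 1994-10-29 gives 1995-01-29.
Applying '+142 days' to 1995-01-29: counting 142 days forward gives 1995-06-20.

1995-06-20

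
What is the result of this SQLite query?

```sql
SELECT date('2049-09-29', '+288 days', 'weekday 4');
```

2050-07-14

Applying '+288 days' to 2049-09-29: counting 288 days forward gives 2050-07-14.
`weekday 4` advances to the next Thursday; 2050-07-14 is already a Thursday, so it stays at 2050-07-14.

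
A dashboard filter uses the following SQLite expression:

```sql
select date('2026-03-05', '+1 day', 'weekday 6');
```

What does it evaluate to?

Advancing 1 more day within March lands on 2026-03-06.
`weekday 6` advances to the next Saturday; 2026-03-06 is a Friday, so it moves forward to 2026-03-07.

2026-03-07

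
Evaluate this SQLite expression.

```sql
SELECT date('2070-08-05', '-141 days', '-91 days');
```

2069-12-16

Applying '-141 days' to 2070-08-05: counting 141 days back gives 2070-03-17.
Applying '-91 days' to 2070-03-17: counting 91 days back gives 2069-12-16.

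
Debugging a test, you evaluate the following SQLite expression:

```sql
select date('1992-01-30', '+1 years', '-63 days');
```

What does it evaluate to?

Adding +1 year to 1992-01-30 gives 1993-01-30.
Applying '-63 days' to 1993-01-30: counting 63 days back gives 1992-11-28.

1992-11-28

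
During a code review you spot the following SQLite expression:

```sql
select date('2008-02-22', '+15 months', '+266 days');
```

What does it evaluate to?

2010-02-12

Adding +15 months to 2008-02-22 gives 2009-05-22.
Applying '+266 days' to 2009-05-22: counting 266 days forward gives 2010-02-12.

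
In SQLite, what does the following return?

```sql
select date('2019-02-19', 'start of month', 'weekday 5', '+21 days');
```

2019-02-22

`start of month` rewinds 2019-02-19 to 2019-02-01.
`weekday 5` advances to the next Friday; 2019-02-01 is already a Friday, so it stays at 2019-02-01.
Advancing 21 more days within February lands on 2019-02-22.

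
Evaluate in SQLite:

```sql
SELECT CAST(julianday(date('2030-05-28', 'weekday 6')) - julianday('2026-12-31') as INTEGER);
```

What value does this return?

1248

`weekday 6` advances to the next Saturday; 2030-05-28 is a Tuesday, so it moves forward to 2030-06-01.
0 days remain in December 2026 after the 31st (31 − 31).
Full months from January 2027 through May 2030 contribute their day counts.
Then 1 day into June 2030.
Total: 0 + 31 + 28 + 31 + 30 + 31 + 30 + 31 + 31 + 30 + 31 + 30 + 31 + 31 + 29 + 31 + 30 + 31 + 30 + 31 + 31 + 30 + 31 + 30 + 31 + 31 + 28 + 31 + 30 + 31 + 30 + 31 + 31 + 30 + 31 + 30 + 31 + 31 + 28 + 31 + 30 + 31 + 1 = 1248.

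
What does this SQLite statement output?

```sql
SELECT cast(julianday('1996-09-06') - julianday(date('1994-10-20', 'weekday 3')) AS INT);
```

681

`weekday 3` advances to the next Wednesday; 1994-10-20 is a Thursday, so it moves forward to 1994-10-26.
5 days remain in October 1994 after the 26th (31 − 26).
Full months from November 1994 through August 1996 contribute their day counts.
Then 6 days into September 1996.
Total: 5 + 30 + 31 + 31 + 28 + 31 + 30 + 31 + 30 + 31 + 31 + 30 + 31 + 30 + 31 + 31 + 29 + 31 + 30 + 31 + 30 + 31 + 31 + 6 = 681.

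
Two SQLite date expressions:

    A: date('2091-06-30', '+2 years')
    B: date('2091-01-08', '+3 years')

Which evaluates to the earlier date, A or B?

A

A = 2093-06-30.
B = 2094-01-08.
A is earlier.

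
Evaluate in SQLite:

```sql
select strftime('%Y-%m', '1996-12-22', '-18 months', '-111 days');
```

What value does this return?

1995-03

First apply '-18 months', '-111 days': 1996-12-22 → 1995-03-03.
`%Y-%m` extracts the year-month: 1995-03.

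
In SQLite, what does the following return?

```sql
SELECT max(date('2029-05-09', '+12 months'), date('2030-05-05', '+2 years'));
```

date('2029-05-09', '+12 months') → 2030-05-09.
date('2030-05-05', '+2 years') → 2032-05-05.
Later of the two is 2032-05-05.

2032-05-05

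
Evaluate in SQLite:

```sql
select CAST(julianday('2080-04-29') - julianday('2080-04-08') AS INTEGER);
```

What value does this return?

21

Both dates are in April 2080: 29 − 8 = 21.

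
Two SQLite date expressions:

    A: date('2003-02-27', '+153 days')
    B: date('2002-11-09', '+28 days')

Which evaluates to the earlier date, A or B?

A = 2003-07-30.
B = 2002-12-07.
B is earlier.

B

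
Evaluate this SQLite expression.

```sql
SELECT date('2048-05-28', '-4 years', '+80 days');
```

Adding -4 years to 2048-05-28 gives 2044-05-28.
Applying '+80 days' to 2044-05-28: counting 80 days forward gives 2044-08-16.

2044-08-16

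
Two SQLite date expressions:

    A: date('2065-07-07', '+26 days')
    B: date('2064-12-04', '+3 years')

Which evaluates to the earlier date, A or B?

A

A = 2065-08-02.
B = 2067-12-04.
A is earlier.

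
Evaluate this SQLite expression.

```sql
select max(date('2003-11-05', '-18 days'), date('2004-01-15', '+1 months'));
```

date('2003-11-05', '-18 days') → 2003-10-18.
date('2004-01-15', '+1 months') → 2004-02-15.
Later of the two is 2004-02-15.

2004-02-15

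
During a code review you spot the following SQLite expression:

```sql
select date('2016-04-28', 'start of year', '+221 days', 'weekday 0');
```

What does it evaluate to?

`start of year` rewinds 2016-04-28 to 2016-01-01.
Applying '+221 days' to 2016-01-01: counting 221 days forward gives 2016-08-09.
`weekday 0` advances to the next Sunday; 2016-08-09 is a Tuesday, so it moves forward to 2016-08-14.

2016-08-14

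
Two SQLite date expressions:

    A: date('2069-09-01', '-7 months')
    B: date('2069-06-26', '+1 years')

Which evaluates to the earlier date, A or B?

A

A = 2069-02-01.
B = 2070-06-26.
A is earlier.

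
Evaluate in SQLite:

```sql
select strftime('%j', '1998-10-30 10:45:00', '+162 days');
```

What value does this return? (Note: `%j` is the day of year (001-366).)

First apply '+162 days': 1998-10-30 10:45:00 → 1999-04-10 10:45:00.
Day-of-year for 1999-04-10: days since 1999-01-01 inclusive = 100, zero-padded to 100.

100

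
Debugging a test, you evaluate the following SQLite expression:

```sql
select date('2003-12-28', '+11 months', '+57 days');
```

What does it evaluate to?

Adding +11 months to 2003-12-28 gives 2004-11-28.
Applying '+57 days' to 2004-11-28: counting 57 days forward gives 2005-01-24.

2005-01-24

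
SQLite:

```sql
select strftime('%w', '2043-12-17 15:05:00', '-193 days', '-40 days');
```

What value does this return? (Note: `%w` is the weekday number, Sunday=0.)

First apply '-193 days', '-40 days': 2043-12-17 15:05:00 → 2043-04-28 15:05:00.
2043-04-28 is a Tuesday; with Sunday=0 that is 2.

2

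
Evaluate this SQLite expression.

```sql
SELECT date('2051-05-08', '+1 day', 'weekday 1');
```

Advancing 1 more day within May lands on 2051-05-09.
`weekday 1` advances to the next Monday; 2051-05-09 is a Tuesday, so it moves forward to 2051-05-15.

2051-05-15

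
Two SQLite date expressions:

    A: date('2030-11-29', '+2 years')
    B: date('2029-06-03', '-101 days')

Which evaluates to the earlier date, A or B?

B

A = 2032-11-29.
B = 2029-02-22.
B is earlier.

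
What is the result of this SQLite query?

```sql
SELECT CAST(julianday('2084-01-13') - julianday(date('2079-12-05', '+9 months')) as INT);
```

Adding +9 months to 2079-12-05 gives 2080-09-05.
25 days remain in September 2080 after the 5th (30 − 5).
Full months from October 2080 through December 2083 contribute their day counts.
Then 13 days into January 2084.
Total: 25 + 31 + 30 + 31 + 31 + 28 + 31 + 30 + 31 + 30 + 31 + 31 + 30 + 31 + 30 + 31 + 31 + 28 + 31 + 30 + 31 + 30 + 31 + 31 + 30 + 31 + 30 + 31 + 31 + 28 + 31 + 30 + 31 + 30 + 31 + 31 + 30 + 31 + 30 + 31 + 13 = 1225.

1225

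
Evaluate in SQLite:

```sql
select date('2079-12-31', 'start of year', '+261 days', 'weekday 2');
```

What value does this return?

`start of year` rewinds 2079-12-31 to 2079-01-01.
Applying '+261 days' to 2079-01-01: counting 261 days forward gives 2079-09-19.
`weekday 2` advances to the next Tuesday; 2079-09-19 is already a Tuesday, so it stays at 2079-09-19.

2079-09-19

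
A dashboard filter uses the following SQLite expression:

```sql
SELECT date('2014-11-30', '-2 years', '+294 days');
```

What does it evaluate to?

Adding -2 years to 2014-11-30 gives 2012-11-30.
Applying '+294 days' to 2012-11-30: counting 294 days forward gives 2013-09-20.

2013-09-20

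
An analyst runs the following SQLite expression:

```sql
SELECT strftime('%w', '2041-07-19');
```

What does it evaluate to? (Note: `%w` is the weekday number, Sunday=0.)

2041-07-19 is a Friday; with Sunday=0 that is 5.

5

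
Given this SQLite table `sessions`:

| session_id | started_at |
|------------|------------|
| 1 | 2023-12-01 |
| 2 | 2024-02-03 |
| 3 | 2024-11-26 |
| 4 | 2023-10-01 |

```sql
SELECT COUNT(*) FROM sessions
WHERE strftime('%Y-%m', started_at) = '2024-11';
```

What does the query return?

1

Rows with year-month 2024-11: 2024-11-26 → 1.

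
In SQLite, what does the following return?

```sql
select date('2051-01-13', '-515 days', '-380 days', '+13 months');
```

2049-09-01

Applying '-515 days' to 2051-01-13: counting 515 days back gives 2049-08-16.
Applying '-380 days' to 2049-08-16: counting 380 days back gives 2048-08-01.
Adding +13 months to 2048-08-01 gives 2049-09-01.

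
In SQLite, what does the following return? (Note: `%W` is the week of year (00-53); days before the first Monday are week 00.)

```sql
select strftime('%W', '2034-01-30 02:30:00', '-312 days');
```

12

First apply '-312 days': 2034-01-30 02:30:00 → 2033-03-24 02:30:00.
2033-03-24 is a Thursday. SQLite's %W counts Mondays since the year started; the result is 12.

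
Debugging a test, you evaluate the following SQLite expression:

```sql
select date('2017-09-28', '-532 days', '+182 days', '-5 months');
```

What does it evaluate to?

Applying '-532 days' to 2017-09-28: counting 532 days back gives 2016-04-14.
Applying '+182 days' to 2016-04-14: counting 182 days forward gives 2016-10-13.
Adding -5 months to 2016-10-13 gives 2016-05-13.

2016-05-13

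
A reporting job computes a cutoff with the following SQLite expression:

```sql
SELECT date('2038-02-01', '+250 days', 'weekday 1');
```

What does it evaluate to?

Applying '+250 days' to 2038-02-01: counting 250 days forward gives 2038-10-09.
`weekday 1` advances to the next Monday; 2038-10-09 is a Saturday, so it moves forward to 2038-10-11.

2038-10-11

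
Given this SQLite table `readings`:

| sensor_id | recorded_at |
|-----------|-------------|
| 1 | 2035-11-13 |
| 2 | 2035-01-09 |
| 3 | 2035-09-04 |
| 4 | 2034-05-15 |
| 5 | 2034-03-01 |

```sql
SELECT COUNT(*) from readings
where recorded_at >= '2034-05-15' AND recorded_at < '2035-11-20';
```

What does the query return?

Rows in [2034-05-15, 2035-11-20): 2035-11-13, 2035-01-09, 2035-09-04, 2034-05-15 → 4 rows.

4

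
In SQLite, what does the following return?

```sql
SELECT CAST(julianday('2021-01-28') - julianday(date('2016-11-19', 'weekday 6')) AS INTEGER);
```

`weekday 6` advances to the next Saturday; 2016-11-19 is already a Saturday, so it stays at 2016-11-19.
11 days remain in November 2016 after the 19th (30 − 19).
Full months from December 2016 through December 2020 contribute their day counts.
Then 28 days into January 2021.
Total: 11 + 31 + 31 + 28 + 31 + 30 + 31 + 30 + 31 + 31 + 30 + 31 + 30 + 31 + 31 + 28 + 31 + 30 + 31 + 30 + 31 + 31 + 30 + 31 + 30 + 31 + 31 + 28 + 31 + 30 + 31 + 30 + 31 + 31 + 30 + 31 + 30 + 31 + 31 + 29 + 31 + 30 + 31 + 30 + 31 + 31 + 30 + 31 + 30 + 31 + 28 = 1531.

1531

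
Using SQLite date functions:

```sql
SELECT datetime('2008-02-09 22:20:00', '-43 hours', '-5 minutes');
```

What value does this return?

-43 hours from 2008-02-09 22:20:00 is 2008-02-08 03:20:00 (crosses midnight).
-5 minutes from 2008-02-08 03:20:00 is 2008-02-08 03:15:00.

2008-02-08 03:15:00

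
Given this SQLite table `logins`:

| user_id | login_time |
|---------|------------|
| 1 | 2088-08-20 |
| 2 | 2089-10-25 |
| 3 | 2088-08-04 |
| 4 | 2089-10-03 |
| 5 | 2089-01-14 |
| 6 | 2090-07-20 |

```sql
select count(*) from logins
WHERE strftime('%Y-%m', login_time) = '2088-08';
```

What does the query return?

2

Rows with year-month 2088-08: 2088-08-20, 2088-08-04 → 2.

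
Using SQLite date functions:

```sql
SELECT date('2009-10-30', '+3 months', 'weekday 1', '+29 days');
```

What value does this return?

2010-03-02

Adding +3 months to 2009-10-30 gives 2010-01-30.
`weekday 1` advances to the next Monday; 2010-01-30 is a Saturday, so it moves forward to 2010-02-01.
February 2010 has 28 days; 27 remain after the 1st, so 28 days reach 2010-03-01.
Advancing 1 more day within March lands on 2010-03-02.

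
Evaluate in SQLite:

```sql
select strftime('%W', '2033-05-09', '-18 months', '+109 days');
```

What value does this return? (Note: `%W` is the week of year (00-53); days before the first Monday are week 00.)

08

First apply '-18 months', '+109 days': 2033-05-09 → 2032-02-26.
2032-02-26 is a Thursday. SQLite's %W counts Mondays since the year started; the result is 08.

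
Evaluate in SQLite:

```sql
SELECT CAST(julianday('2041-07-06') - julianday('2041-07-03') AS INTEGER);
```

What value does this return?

3

Both dates are in July 2041: 6 − 3 = 3.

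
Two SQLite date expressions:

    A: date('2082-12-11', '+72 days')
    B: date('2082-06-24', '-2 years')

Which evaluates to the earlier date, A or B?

A = 2083-02-21.
B = 2080-06-24.
B is earlier.

B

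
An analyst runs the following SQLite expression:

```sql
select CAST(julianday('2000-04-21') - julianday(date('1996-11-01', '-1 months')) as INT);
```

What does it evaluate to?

Adding -1 month to 1996-11-01 gives 1996-10-01.
30 days remain in October 1996 after the 1st (31 − 1).
Full months from November 1996 through March 2000 contribute their day counts.
Then 21 days into April 2000.
Total: 30 + 30 + 31 + 31 + 28 + 31 + 30 + 31 + 30 + 31 + 31 + 30 + 31 + 30 + 31 + 31 + 28 + 31 + 30 + 31 + 30 + 31 + 31 + 30 + 31 + 30 + 31 + 31 + 28 + 31 + 30 + 31 + 30 + 31 + 31 + 30 + 31 + 30 + 31 + 31 + 29 + 31 + 21 = 1298.

1298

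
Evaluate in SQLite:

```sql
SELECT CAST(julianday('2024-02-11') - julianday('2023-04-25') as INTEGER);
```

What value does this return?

292

5 days remain in April 2023 after the 25th (30 − 25).
Full months from May 2023 through January 2024 contribute their day counts.
Then 11 days into February 2024.
Total: 5 + 31 + 30 + 31 + 31 + 30 + 31 + 30 + 31 + 31 + 11 = 292.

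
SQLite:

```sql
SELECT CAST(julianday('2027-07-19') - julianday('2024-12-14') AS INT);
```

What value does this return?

947

17 days remain in December 2024 after the 14th (31 − 14).
Full months from January 2025 through June 2027 contribute their day counts.
Then 19 days into July 2027.
Total: 17 + 31 + 28 + 31 + 30 + 31 + 30 + 31 + 31 + 30 + 31 + 30 + 31 + 31 + 28 + 31 + 30 + 31 + 30 + 31 + 31 + 30 + 31 + 30 + 31 + 31 + 28 + 31 + 30 + 31 + 30 + 19 = 947.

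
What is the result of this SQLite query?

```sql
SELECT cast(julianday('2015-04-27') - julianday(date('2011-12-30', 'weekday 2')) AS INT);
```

1210

`weekday 2` advances to the next Tuesday; 2011-12-30 is a Friday, so it moves forward to 2012-01-03.
28 days remain in January 2012 after the 3rd (31 − 3).
Full months from February 2012 through March 2015 contribute their day counts.
Then 27 days into April 2015.
Total: 28 + 29 + 31 + 30 + 31 + 30 + 31 + 31 + 30 + 31 + 30 + 31 + 31 + 28 + 31 + 30 + 31 + 30 + 31 + 31 + 30 + 31 + 30 + 31 + 31 + 28 + 31 + 30 + 31 + 30 + 31 + 31 + 30 + 31 + 30 + 31 + 31 + 28 + 31 + 27 = 1210.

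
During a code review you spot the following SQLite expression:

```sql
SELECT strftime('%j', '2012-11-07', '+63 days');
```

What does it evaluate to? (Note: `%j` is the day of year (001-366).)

First apply '+63 days': 2012-11-07 → 2013-01-09.
Day-of-year for 2013-01-09: days since 2013-01-01 inclusive = 9, zero-padded to 009.

009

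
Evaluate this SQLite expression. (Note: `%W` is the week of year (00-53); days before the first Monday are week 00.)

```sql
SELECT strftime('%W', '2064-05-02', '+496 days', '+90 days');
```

49

First apply '+496 days', '+90 days': 2064-05-02 → 2065-12-09.
2065-12-09 is a Wednesday. SQLite's %W counts Mondays since the year started; the result is 49.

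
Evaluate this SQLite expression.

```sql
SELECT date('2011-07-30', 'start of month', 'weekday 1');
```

`start of month` rewinds 2011-07-30 to 2011-07-01.
`weekday 1` advances to the next Monday; 2011-07-01 is a Friday, so it moves forward to 2011-07-04.

2011-07-04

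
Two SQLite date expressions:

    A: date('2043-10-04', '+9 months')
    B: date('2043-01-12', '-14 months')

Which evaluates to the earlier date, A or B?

B

A = 2044-07-04.
B = 2041-11-12.
B is earlier.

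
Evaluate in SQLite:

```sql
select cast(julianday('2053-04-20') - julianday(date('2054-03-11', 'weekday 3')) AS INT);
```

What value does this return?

-325

`weekday 3` advances to the next Wednesday; 2054-03-11 is already a Wednesday, so it stays at 2054-03-11.
10 days remain in April 2053 after the 20th (30 − 20).
Full months from May 2053 through February 2054 contribute their day counts.
Then 11 days into March 2054.
Total: 10 + 31 + 30 + 31 + 31 + 30 + 31 + 30 + 31 + 31 + 28 + 11 = 325.
The subtraction is earlier − later, so the result is −325 → -325.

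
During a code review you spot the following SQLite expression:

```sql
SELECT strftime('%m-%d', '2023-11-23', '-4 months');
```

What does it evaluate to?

07-23

First apply '-4 months': 2023-11-23 → 2023-07-23.
`%m-%d` extracts the month-day: 07-23.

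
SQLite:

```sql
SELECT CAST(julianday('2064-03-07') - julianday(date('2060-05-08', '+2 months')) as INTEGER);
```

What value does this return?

Adding +2 months to 2060-05-08 gives 2060-07-08.
23 days remain in July 2060 after the 8th (31 − 8).
Full months from August 2060 through February 2064 contribute their day counts.
Then 7 days into March 2064.
Total: 23 + 31 + 30 + 31 + 30 + 31 + 31 + 28 + 31 + 30 + 31 + 30 + 31 + 31 + 30 + 31 + 30 + 31 + 31 + 28 + 31 + 30 + 31 + 30 + 31 + 31 + 30 + 31 + 30 + 31 + 31 + 28 + 31 + 30 + 31 + 30 + 31 + 31 + 30 + 31 + 30 + 31 + 31 + 29 + 7 = 1338.

1338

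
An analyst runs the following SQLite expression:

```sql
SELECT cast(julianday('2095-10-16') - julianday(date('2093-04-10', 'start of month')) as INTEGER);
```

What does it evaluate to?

928

`start of month` rewinds 2093-04-10 to 2093-04-01.
29 days remain in April 2093 after the 1st (30 − 1).
Full months from May 2093 through September 2095 contribute their day counts.
Then 16 days into October 2095.
Total: 29 + 31 + 30 + 31 + 31 + 30 + 31 + 30 + 31 + 31 + 28 + 31 + 30 + 31 + 30 + 31 + 31 + 30 + 31 + 30 + 31 + 31 + 28 + 31 + 30 + 31 + 30 + 31 + 31 + 30 + 16 = 928.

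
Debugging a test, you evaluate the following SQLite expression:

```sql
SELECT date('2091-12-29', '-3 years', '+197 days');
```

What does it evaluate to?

2089-07-14

Adding -3 years to 2091-12-29 gives 2088-12-29.
Applying '+197 days' to 2088-12-29: counting 197 days forward gives 2089-07-14.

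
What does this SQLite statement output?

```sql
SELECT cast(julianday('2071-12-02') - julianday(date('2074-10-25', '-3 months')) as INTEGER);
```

-966

Adding -3 months to 2074-10-25 gives 2074-07-25.
29 days remain in December 2071 after the 2nd (31 − 2).
Full months from January 2072 through June 2074 contribute their day counts.
Then 25 days into July 2074.
Total: 29 + 31 + 29 + 31 + 30 + 31 + 30 + 31 + 31 + 30 + 31 + 30 + 31 + 31 + 28 + 31 + 30 + 31 + 30 + 31 + 31 + 30 + 31 + 30 + 31 + 31 + 28 + 31 + 30 + 31 + 30 + 25 = 966.
The subtraction is earlier − later, so the result is −966 → -966.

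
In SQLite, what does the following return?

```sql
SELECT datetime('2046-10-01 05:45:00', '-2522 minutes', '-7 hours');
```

2046-09-29 04:43:00

2522 minutes = 42h 2m; -2522 minutes from 2046-10-01 05:45:00 is 2046-09-29 11:43:00 (crosses midnight).
-7 hours from 2046-09-29 11:43:00 is 2046-09-29 04:43:00.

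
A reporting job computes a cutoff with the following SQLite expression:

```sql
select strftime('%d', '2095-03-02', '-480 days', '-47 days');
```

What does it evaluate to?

21

First apply '-480 days', '-47 days': 2095-03-02 → 2093-09-21.
`%d` extracts the 2-digit day of month: 21.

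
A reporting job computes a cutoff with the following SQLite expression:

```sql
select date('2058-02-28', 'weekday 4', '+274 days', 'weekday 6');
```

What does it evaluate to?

2058-11-30

`weekday 4` advances to the next Thursday; 2058-02-28 is already a Thursday, so it stays at 2058-02-28.
Applying '+274 days' to 2058-02-28: counting 274 days forward gives 2058-11-29.
`weekday 6` advances to the next Saturday; 2058-11-29 is a Friday, so it moves forward to 2058-11-30.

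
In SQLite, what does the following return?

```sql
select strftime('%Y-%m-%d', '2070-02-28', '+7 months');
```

First apply '+7 months': 2070-02-28 → 2070-09-28.
`%Y-%m-%d` extracts the ISO date: 2070-09-28.

2070-09-28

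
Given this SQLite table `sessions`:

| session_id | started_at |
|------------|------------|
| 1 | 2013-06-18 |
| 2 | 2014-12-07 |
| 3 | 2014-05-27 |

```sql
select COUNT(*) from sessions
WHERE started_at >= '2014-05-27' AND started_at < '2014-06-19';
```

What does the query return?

1

Rows in [2014-05-27, 2014-06-19): 2014-05-27 → 1 row.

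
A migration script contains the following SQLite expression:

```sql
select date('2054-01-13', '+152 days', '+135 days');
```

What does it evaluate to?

2054-10-27

Applying '+152 days' to 2054-01-13: counting 152 days forward gives 2054-06-14.
Applying '+135 days' to 2054-06-14: counting 135 days forward gives 2054-10-27.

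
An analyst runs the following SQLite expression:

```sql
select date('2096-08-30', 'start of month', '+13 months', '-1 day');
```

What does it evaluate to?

2097-08-31

`start of month` rewinds 2096-08-30 to 2096-08-01.
Adding +13 months to 2096-08-01 gives 2097-09-01.
Going back 1 day from 2097-09-01 reaches 2097-08-31 (last day of August, 31 days).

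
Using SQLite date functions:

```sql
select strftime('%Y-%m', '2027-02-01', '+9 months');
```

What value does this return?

First apply '+9 months': 2027-02-01 → 2027-11-01.
`%Y-%m` extracts the year-month: 2027-11.

2027-11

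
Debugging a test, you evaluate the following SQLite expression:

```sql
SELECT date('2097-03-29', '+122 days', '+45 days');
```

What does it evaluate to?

Applying '+122 days' to 2097-03-29: counting 122 days forward gives 2097-07-29.
Applying '+45 days' to 2097-07-29: counting 45 days forward gives 2097-09-12.

2097-09-12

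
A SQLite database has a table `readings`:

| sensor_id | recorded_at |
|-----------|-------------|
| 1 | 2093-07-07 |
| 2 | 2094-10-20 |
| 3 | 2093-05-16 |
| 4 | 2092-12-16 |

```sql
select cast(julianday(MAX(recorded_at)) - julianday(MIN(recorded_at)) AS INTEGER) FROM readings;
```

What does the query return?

673

MIN = 2092-12-16, MAX = 2094-10-20.
15 days remain in December 2092 after the 16th (31 − 16).
Full months from January 2093 through September 2094 contribute their day counts.
Then 20 days into October 2094.
Total: 15 + 31 + 28 + 31 + 30 + 31 + 30 + 31 + 31 + 30 + 31 + 30 + 31 + 31 + 28 + 31 + 30 + 31 + 30 + 31 + 31 + 30 + 20 = 673.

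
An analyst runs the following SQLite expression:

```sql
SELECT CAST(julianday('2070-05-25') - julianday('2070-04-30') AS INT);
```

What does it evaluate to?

0 days remain in April 2070 after the 30th (30 − 30).
Then 25 days into May 2070.
Total: 0 + 25 = 25.

25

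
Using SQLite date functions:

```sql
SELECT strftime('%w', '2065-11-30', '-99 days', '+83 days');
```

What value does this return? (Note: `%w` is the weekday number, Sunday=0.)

First apply '-99 days', '+83 days': 2065-11-30 → 2065-11-14.
2065-11-14 is a Saturday; with Sunday=0 that is 6.

6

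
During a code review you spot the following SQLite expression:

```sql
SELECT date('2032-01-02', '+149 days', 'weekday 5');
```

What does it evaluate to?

2032-06-04

Applying '+149 days' to 2032-01-02: counting 149 days forward gives 2032-05-30.
`weekday 5` advances to the next Friday; 2032-05-30 is a Sunday, so it moves forward to 2032-06-04.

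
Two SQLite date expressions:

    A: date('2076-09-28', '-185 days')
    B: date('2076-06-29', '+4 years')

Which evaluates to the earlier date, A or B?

A = 2076-03-27.
B = 2080-06-29.
A is earlier.

A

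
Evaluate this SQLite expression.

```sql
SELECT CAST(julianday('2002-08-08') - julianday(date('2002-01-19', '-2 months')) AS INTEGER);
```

262

Adding -2 months to 2002-01-19 gives 2001-11-19.
11 days remain in November 2001 after the 19th (30 − 19).
Full months from December 2001 through July 2002 contribute their day counts.
Then 8 days into August 2002.
Total: 11 + 31 + 31 + 28 + 31 + 30 + 31 + 30 + 31 + 8 = 262.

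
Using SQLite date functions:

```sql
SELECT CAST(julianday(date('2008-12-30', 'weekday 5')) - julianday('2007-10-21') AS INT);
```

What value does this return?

`weekday 5` advances to the next Friday; 2008-12-30 is a Tuesday, so it moves forward to 2009-01-02.
10 days remain in October 2007 after the 21st (31 − 21).
Full months from November 2007 through December 2008 contribute their day counts.
Then 2 days into January 2009.
Total: 10 + 30 + 31 + 31 + 29 + 31 + 30 + 31 + 30 + 31 + 31 + 30 + 31 + 30 + 31 + 2 = 439.

439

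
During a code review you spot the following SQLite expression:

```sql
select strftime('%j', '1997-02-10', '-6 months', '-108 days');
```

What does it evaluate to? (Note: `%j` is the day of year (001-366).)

First apply '-6 months', '-108 days': 1997-02-10 → 1996-04-24.
Day-of-year for 1996-04-24: days since 1996-01-01 inclusive = 115, zero-padded to 115.

115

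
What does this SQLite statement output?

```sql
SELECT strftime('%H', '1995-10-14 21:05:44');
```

21

`%H` extracts the 2-digit hour (00-23): 21.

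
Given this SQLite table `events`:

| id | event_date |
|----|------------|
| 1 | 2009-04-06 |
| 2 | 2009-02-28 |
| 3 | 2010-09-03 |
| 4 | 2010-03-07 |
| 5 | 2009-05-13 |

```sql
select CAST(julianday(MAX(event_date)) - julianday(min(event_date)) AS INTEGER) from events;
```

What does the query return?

552

MIN = 2009-02-28, MAX = 2010-09-03.
0 days remain in February 2009 after the 28th (28 − 28).
Full months from March 2009 through August 2010 contribute their day counts.
Then 3 days into September 2010.
Total: 0 + 31 + 30 + 31 + 30 + 31 + 31 + 30 + 31 + 30 + 31 + 31 + 28 + 31 + 30 + 31 + 30 + 31 + 31 + 3 = 552.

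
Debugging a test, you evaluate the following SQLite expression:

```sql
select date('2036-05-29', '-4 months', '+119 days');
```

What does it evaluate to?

2036-05-27

Adding -4 months to 2036-05-29 gives 2036-01-29.
Applying '+119 days' to 2036-01-29: counting 119 days forward gives 2036-05-27.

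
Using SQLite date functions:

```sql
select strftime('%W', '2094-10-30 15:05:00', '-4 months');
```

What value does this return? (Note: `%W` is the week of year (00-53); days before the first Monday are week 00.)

First apply '-4 months': 2094-10-30 15:05:00 → 2094-06-30 15:05:00.
2094-06-30 is a Wednesday. SQLite's %W counts Mondays since the year started; the result is 26.

26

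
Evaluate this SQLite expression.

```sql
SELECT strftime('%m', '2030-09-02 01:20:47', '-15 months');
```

06

First apply '-15 months': 2030-09-02 01:20:47 → 2029-06-02 01:20:47.
`%m` extracts the 2-digit month (01-12): 06.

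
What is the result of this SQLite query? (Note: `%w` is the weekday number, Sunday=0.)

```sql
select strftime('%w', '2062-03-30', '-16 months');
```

2

First apply '-16 months': 2062-03-30 → 2060-11-30.
2060-11-30 is a Tuesday; with Sunday=0 that is 2.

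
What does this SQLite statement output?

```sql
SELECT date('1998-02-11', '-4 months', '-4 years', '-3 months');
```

1993-07-11

Adding -4 months to 1998-02-11 gives 1997-10-11.
Adding -4 years to 1997-10-11 gives 1993-10-11.
Adding -3 months to 1993-10-11 gives 1993-07-11.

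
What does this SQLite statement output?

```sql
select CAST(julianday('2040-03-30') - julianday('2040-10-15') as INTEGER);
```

-199

1 day remains in March 2040 after the 30th (31 − 30).
Full months from April 2040 through September 2040 contribute their day counts.
Then 15 days into October 2040.
Total: 1 + 30 + 31 + 30 + 31 + 31 + 30 + 15 = 199.
The subtraction is earlier − later, so the result is −199 → -199.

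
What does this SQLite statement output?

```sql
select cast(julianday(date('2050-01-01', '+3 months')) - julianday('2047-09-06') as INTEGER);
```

938

Adding +3 months to 2050-01-01 gives 2050-04-01.
24 days remain in September 2047 after the 6th (30 − 6).
Full months from October 2047 through March 2050 contribute their day counts.
Then 1 day into April 2050.
Total: 24 + 31 + 30 + 31 + 31 + 29 + 31 + 30 + 31 + 30 + 31 + 31 + 30 + 31 + 30 + 31 + 31 + 28 + 31 + 30 + 31 + 30 + 31 + 31 + 30 + 31 + 30 + 31 + 31 + 28 + 31 + 1 = 938.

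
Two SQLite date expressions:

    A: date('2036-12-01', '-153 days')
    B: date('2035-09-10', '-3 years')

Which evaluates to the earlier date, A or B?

A = 2036-07-01.
B = 2032-09-10.
B is earlier.

B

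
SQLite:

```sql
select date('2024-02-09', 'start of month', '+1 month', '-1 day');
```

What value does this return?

`start of month` rewinds 2024-02-09 to 2024-02-01.
Adding +1 month to 2024-02-01 gives 2024-03-01.
Going back 1 day from 2024-03-01 reaches 2024-02-29 (last day of February, 29 days).

2024-02-29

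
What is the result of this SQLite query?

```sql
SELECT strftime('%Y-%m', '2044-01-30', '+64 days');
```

2044-04

First apply '+64 days': 2044-01-30 → 2044-04-03.
`%Y-%m` extracts the year-month: 2044-04.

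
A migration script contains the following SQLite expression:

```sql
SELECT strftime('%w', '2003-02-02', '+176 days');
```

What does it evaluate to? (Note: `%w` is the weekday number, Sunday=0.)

First apply '+176 days': 2003-02-02 → 2003-07-28.
2003-07-28 is a Monday; with Sunday=0 that is 1.

1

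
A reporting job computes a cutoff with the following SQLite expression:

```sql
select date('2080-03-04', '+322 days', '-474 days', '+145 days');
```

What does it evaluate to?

Applying '+322 days' to 2080-03-04: counting 322 days forward gives 2081-01-20.
Applying '-474 days' to 2081-01-20: counting 474 days back gives 2079-10-04.
Applying '+145 days' to 2079-10-04: counting 145 days forward gives 2080-02-26.

2080-02-26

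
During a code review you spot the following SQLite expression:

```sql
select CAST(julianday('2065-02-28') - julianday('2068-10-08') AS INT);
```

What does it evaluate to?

-1318

0 days remain in February 2065 after the 28th (28 − 28).
Full months from March 2065 through September 2068 contribute their day counts.
Then 8 days into October 2068.
Total: 0 + 31 + 30 + 31 + 30 + 31 + 31 + 30 + 31 + 30 + 31 + 31 + 28 + 31 + 30 + 31 + 30 + 31 + 31 + 30 + 31 + 30 + 31 + 31 + 28 + 31 + 30 + 31 + 30 + 31 + 31 + 30 + 31 + 30 + 31 + 31 + 29 + 31 + 30 + 31 + 30 + 31 + 31 + 30 + 8 = 1318.
The subtraction is earlier − later, so the result is −1318 → -1318.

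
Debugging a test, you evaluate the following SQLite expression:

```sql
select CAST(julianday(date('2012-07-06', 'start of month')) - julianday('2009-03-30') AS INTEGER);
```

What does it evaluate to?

1189

`start of month` rewinds 2012-07-06 to 2012-07-01.
1 day remains in March 2009 after the 30th (31 − 30).
Full months from April 2009 through June 2012 contribute their day counts.
Then 1 day into July 2012.
Total: 1 + 30 + 31 + 30 + 31 + 31 + 30 + 31 + 30 + 31 + 31 + 28 + 31 + 30 + 31 + 30 + 31 + 31 + 30 + 31 + 30 + 31 + 31 + 28 + 31 + 30 + 31 + 30 + 31 + 31 + 30 + 31 + 30 + 31 + 31 + 29 + 31 + 30 + 31 + 30 + 1 = 1189.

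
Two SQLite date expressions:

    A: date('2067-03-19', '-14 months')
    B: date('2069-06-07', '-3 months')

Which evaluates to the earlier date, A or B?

A = 2066-01-19.
B = 2069-03-07.
A is earlier.

A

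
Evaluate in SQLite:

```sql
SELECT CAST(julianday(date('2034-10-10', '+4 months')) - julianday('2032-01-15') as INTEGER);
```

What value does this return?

Adding +4 months to 2034-10-10 gives 2035-02-10.
16 days remain in January 2032 after the 15th (31 − 15).
Full months from February 2032 through January 2035 contribute their day counts.
Then 10 days into February 2035.
Total: 16 + 29 + 31 + 30 + 31 + 30 + 31 + 31 + 30 + 31 + 30 + 31 + 31 + 28 + 31 + 30 + 31 + 30 + 31 + 31 + 30 + 31 + 30 + 31 + 31 + 28 + 31 + 30 + 31 + 30 + 31 + 31 + 30 + 31 + 30 + 31 + 31 + 10 = 1122.

1122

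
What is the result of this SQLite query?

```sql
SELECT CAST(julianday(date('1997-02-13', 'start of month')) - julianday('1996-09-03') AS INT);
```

151

`start of month` rewinds 1997-02-13 to 1997-02-01.
27 days remain in September 1996 after the 3rd (30 − 3).
October 1996: 31 days.
November 1996: 30 days.
December 1996: 31 days.
January 1997: 31 days.
Then 1 day into February 1997.
Total: 27 + 31 + 30 + 31 + 31 + 1 = 151.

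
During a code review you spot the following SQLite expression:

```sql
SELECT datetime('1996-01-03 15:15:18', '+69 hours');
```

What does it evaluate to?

1996-01-06 12:15:18

+69 hours from 1996-01-03 15:15:18 is 1996-01-06 12:15:18 (crosses midnight).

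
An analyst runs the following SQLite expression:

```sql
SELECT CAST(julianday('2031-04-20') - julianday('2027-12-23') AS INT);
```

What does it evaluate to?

8 days remain in December 2027 after the 23rd (31 − 23).
Full months from January 2028 through March 2031 contribute their day counts.
Then 20 days into April 2031.
Total: 8 + 31 + 29 + 31 + 30 + 31 + 30 + 31 + 31 + 30 + 31 + 30 + 31 + 31 + 28 + 31 + 30 + 31 + 30 + 31 + 31 + 30 + 31 + 30 + 31 + 31 + 28 + 31 + 30 + 31 + 30 + 31 + 31 + 30 + 31 + 30 + 31 + 31 + 28 + 31 + 20 = 1214.

1214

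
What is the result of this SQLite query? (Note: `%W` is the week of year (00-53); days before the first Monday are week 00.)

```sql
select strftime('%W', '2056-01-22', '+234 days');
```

37

First apply '+234 days': 2056-01-22 → 2056-09-12.
2056-09-12 is a Tuesday. SQLite's %W counts Mondays since the year started; the result is 37.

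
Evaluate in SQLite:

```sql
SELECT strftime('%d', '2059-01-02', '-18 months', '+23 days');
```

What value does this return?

First apply '-18 months', '+23 days': 2059-01-02 → 2057-07-25.
`%d` extracts the 2-digit day of month: 25.

25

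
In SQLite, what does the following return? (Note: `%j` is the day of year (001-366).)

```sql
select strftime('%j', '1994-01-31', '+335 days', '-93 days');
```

273

First apply '+335 days', '-93 days': 1994-01-31 → 1994-09-30.
Day-of-year for 1994-09-30: days since 1994-01-01 inclusive = 273, zero-padded to 273.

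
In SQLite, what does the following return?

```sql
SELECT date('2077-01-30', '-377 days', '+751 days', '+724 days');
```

2080-02-02

Applying '-377 days' to 2077-01-30: counting 377 days back gives 2076-01-19.
Applying '+751 days' to 2076-01-19: counting 751 days forward gives 2078-02-08.
Applying '+724 days' to 2078-02-08: counting 724 days forward gives 2080-02-02.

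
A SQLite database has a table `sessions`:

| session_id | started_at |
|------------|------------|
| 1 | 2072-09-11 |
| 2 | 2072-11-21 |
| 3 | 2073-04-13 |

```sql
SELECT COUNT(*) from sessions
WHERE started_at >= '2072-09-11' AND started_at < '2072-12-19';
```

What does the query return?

Rows in [2072-09-11, 2072-12-19): 2072-09-11, 2072-11-21 → 2 rows.

2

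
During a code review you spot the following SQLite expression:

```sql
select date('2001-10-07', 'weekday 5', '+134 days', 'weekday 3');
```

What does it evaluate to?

`weekday 5` advances to the next Friday; 2001-10-07 is a Sunday, so it moves forward to 2001-10-12.
Applying '+134 days' to 2001-10-12: counting 134 days forward gives 2002-02-23.
`weekday 3` advances to the next Wednesday; 2002-02-23 is a Saturday, so it moves forward to 2002-02-27.

2002-02-27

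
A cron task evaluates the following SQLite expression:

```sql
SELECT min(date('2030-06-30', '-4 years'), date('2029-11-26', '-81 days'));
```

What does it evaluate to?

date('2030-06-30', '-4 years') → 2026-06-30.
date('2029-11-26', '-81 days') → 2029-09-06.
Earlier of the two is 2026-06-30.

2026-06-30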